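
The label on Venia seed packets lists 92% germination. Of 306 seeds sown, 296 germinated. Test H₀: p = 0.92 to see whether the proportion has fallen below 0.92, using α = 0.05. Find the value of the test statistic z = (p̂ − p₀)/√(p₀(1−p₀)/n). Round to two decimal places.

z = 3.05

p̂ = 296/306 = 0.9673.
SE = √(p₀(1−p₀)/n) = √(0.0736/306) = 0.0155.
z = (0.9673 − 0.92)/0.0155 = 0.0473/0.0155 = 3.05.
p-value = P(Z < 3.051) ≈ 0.9989, so at α = 0.05 we fail to reject H₀.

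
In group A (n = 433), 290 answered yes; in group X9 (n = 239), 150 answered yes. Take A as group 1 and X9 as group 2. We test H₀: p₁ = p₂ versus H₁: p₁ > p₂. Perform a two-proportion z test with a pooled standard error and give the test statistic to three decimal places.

z = 1.100

p̂₁ = 290/433 = 0.66975, p̂₂ = 150/239 = 0.62762.
Pooled p̂ = (290+150)/(433+239) = 440/672 = 0.65476.
SE = √(0.226049 × 0.00649357) = 0.03831.
z = (0.66975 − 0.62762)/0.03831 = 0.04213/0.03831 = 1.100.
p-value = P(Z > 1.100) ≈ 0.1357.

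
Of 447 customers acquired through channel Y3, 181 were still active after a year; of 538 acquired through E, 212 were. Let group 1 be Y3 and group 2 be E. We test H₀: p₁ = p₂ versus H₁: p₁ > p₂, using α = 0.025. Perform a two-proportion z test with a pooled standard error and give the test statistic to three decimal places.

z = 0.347

p̂₁ = 181/447 ≈ 0.40492, p̂₂ = 212/538 ≈ 0.39405.
Pooled p̂ = (181+212)/(447+538) = 393/985 = 0.39898.
SE = √(0.239796 × 0.00409587) = 0.03134.
z = (0.40492 − 0.39405)/0.03134 = 0.01087/0.03134 = 0.347.
p-value = P(Z > 0.347) ≈ 0.3644. With α = 0.025, fail to reject H₀.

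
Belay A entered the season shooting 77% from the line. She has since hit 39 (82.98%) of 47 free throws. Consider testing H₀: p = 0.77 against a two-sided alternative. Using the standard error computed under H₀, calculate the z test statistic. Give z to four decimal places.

z = 0.9740

p̂ = 39/47 = 0.829787.
SE = √(p₀(1−p₀)/n) = √(0.1771/47) = 0.061385.
z = (0.829787 − 0.77)/0.061385 = 0.059787/0.061385 = 0.9740.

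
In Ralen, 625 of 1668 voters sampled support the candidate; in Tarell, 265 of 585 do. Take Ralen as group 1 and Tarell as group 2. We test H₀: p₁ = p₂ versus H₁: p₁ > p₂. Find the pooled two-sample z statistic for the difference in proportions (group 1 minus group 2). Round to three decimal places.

p̂₁ = 625/1668 ≈ 0.37470, p̂₂ = 265/585 ≈ 0.45299.
Pooled p̂ = (625+265)/(1668+585) = 890/2253 = 0.39503.
SE = √(p̂(1−p̂)(1/n₁+1/n₂)) = √(0.39503·0.60497·0.00230892) = √(0.000551789) = 0.02349.
z = (0.37470 − 0.45299)/0.02349 = -0.07829/0.02349 = -3.333.
p-value = P(Z > -3.333) ≈ 0.9996.

z = -3.333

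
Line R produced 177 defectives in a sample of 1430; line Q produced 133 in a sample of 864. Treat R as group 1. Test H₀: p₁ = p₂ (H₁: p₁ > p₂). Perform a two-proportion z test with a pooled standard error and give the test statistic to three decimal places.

p̂₁ = 177/1430 ≈ 0.123776, p̂₂ = 133/864 ≈ 0.153935.
Pooled p̂ = (177+133)/(1430+864) = 310/2294 = 0.135135.
SE = √(p̂(1−p̂)(1/n₁+1/n₂)) = √(0.135135·0.864865·0.00185671) = √(0.000217) = 0.014731.
z = (0.123776 − 0.153935)/0.014731 = -0.030159/0.014731 = -2.047.

z = -2.047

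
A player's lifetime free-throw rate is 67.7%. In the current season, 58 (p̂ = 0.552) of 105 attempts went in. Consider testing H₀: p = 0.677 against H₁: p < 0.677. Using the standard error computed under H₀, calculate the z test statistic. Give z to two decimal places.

z = -2.73

p̂ = 58/105 = 0.5524.
SE = √(p₀(1−p₀)/n) = √(0.21867/105) = 0.0456.
z = (0.5524 − 0.677)/0.0456 = -0.1246/0.0456 = -2.73.
p-value = P(Z < -2.731) ≈ 0.0032.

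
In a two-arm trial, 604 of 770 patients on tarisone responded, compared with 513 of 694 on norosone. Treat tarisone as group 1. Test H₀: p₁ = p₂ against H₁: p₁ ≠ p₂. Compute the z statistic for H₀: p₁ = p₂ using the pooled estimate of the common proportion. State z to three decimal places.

p̂₁ = 604/770 ≈ 0.78442, p̂₂ = 513/694 ≈ 0.73919.
Pooled p̂ = (604+513)/(770+694) = 1117/1464 = 0.76298.
SE = √(p̂(1−p̂)(1/n₁+1/n₂)) = √(0.76298·0.23702·0.00273962) = √(0.00049544) = 0.02226.
z = (0.78442 − 0.73919)/0.02226 = 0.04523/0.02226 = 2.032.

z = 2.032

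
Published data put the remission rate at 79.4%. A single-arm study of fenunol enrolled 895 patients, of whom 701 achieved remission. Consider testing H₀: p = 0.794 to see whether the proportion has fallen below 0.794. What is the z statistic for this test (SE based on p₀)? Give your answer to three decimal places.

p̂ = 701/895 ≈ 0.78324.
SE = √(p₀(1−p₀)/n) = √(0.16356/895) = 0.01352.
z = (0.78324 − 0.794)/0.01352 = -0.01076/0.01352 = -0.796.

z = -0.796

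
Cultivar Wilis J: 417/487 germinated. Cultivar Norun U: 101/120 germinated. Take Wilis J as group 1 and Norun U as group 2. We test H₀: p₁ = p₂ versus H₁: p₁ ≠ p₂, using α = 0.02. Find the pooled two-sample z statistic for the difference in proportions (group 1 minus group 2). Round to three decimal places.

p̂₁ = 417/487 = 0.85626, p̂₂ = 101/120 = 0.84167.
Pooled p̂ = (417+101)/(487+120) = 518/607 = 0.85338.
SE = √(0.125125 × 0.0103867) = 0.03605.
z = (0.85626 − 0.84167)/0.03605 = 0.01459/0.03605 = 0.405.
p-value = 2·P(Z > 0.405) ≈ 0.6856, so at α = 0.02 we fail to reject H₀.

z = 0.405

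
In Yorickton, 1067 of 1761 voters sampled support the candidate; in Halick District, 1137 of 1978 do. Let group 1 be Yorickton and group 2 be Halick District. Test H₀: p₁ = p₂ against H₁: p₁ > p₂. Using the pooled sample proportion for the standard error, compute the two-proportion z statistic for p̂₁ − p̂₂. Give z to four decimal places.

z = 1.9285

p̂₁ = 1067/1761 ≈ 0.6059057, p̂₂ = 1137/1978 ≈ 0.5748231.
Pooled p̂ = (1067+1137)/(1761+1978) = 2204/3739 = 0.5894624.
SE = √(0.241996 × 0.00107342) = 0.0161172.
z = (0.6059057 − 0.5748231)/0.0161172 = 0.0310826/0.0161172 = 1.9285.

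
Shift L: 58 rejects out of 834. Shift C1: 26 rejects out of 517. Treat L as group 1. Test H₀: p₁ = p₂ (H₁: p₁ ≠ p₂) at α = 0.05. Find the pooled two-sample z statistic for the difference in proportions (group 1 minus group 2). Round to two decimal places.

p̂₁ = 58/834 ≈ 0.0695, p̂₂ = 26/517 ≈ 0.0503.
Pooled p̂ = (58+26)/(834+517) = 84/1351 = 0.0622.
SE = √(0.0583103 × 0.00313328) = 0.0135.
z = (0.0695 − 0.0503)/0.0135 = 0.0192/0.0135 = 1.42.
Two-sided p-value ≈ 2·Φ(−1.424) = 0.1543; since p > α = 0.05, fail to reject H₀.

z = 1.42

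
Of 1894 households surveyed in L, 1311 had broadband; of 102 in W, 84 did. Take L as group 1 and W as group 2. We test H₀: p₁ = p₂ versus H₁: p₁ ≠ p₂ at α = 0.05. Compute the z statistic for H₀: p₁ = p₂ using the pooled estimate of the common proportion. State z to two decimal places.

z = -2.82

p̂₁ = 1311/1894 = 0.6922, p̂₂ = 84/102 = 0.8235.
Pooled p̂ = (1311+84)/(1894+102) = 1395/1996 = 0.6989.
SE = √(p̂(1−p̂)(1/n₁+1/n₂)) = √(0.6989·0.3011·0.0103319) = √(0.00217424) = 0.0466.
z = (0.6922 − 0.8235)/0.0466 = -0.1313/0.0466 = -2.82.
Two-sided p-value ≈ 2·Φ(−2.817) = 0.0049; since p < α = 0.05, reject H₀.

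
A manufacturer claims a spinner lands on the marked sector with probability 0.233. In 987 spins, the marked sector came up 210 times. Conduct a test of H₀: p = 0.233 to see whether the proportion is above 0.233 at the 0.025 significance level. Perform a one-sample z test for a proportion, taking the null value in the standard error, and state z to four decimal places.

p̂ = 210/987 = 0.212766.
Standard error under H₀: √(0.233×0.767/987) = 0.013456.
z = (0.212766 − 0.233)/0.013456 = -0.020234/0.013456 = -1.5037.
p-value = P(Z > -1.504) ≈ 0.9337, so at α = 0.025 we fail to reject H₀.

z = -1.5037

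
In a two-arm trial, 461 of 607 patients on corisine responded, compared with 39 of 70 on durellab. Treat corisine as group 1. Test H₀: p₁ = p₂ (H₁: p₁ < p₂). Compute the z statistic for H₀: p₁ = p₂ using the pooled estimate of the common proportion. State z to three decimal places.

p̂₁ = 461/607 = 0.75947, p̂₂ = 39/70 = 0.55714.
Pooled p̂ = (461+39)/(607+70) = 500/677 = 0.73855.
SE = √(0.193093 × 0.0159332) = 0.05547.
z = (0.75947 − 0.55714)/0.05547 = 0.20233/0.05547 = 3.648.
p-value = P(Z < 3.648) ≈ 0.9999.

z = 3.648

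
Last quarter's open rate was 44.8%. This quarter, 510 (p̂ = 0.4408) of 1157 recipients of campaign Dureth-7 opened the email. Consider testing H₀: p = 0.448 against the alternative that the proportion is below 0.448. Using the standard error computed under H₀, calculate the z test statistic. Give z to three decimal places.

z = -0.493

p̂ = 510/1157 ≈ 0.440795.
Under H₀, SE = √(0.448·0.552/1157) = √(0.000213739) = 0.014620.
z = (0.440795 − 0.448)/0.014620 = -0.007205/0.014620 = -0.493.
p-value = P(Z < -0.493) ≈ 0.3111.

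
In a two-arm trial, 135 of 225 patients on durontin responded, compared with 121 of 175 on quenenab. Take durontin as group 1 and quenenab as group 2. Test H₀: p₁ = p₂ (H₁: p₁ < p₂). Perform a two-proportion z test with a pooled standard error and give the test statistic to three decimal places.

p̂₁ = 135/225 = 0.60000, p̂₂ = 121/175 = 0.69143.
Pooled p̂ = (135+121)/(225+175) = 256/400 = 0.64000.
SE = √(p̂(1−p̂)(1/n₁+1/n₂)) = √(0.64000·0.36000·0.0101587) = √(0.00234057) = 0.04838.
z = (0.60000 − 0.69143)/0.04838 = -0.09143/0.04838 = -1.890.
p-value = P(Z < -1.890) ≈ 0.0294.

z = -1.890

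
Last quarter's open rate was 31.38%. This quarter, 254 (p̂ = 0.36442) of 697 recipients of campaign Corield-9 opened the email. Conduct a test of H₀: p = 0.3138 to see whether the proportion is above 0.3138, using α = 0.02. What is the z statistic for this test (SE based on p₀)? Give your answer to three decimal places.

z = 2.880

p̂ = 254/697 ≈ 0.364419.
Under H₀, SE = √(0.3138·0.6862/697) = √(0.000308938) = 0.017577.
z = (0.364419 − 0.3138)/0.017577 = 0.050619/0.017577 = 2.880.
p-value = P(Z > 2.880) ≈ 0.0020. With α = 0.02, reject H₀.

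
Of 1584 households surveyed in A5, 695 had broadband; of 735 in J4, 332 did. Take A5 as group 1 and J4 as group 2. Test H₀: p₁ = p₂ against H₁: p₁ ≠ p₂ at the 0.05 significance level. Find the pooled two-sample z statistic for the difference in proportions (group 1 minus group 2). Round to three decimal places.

p̂₁ = 695/1584 ≈ 0.43876, p̂₂ = 332/735 ≈ 0.45170.
Pooled p̂ = (695+332)/(1584+735) = 1027/2319 = 0.44286.
SE = √(0.246735 × 0.00199186) = 0.02217.
z = (0.43876 − 0.45170)/0.02217 = -0.01294/0.02217 = -0.584.
Two-sided p-value ≈ 2·Φ(−0.584) = 0.5595. With α = 0.05, fail to reject H₀.

z = -0.584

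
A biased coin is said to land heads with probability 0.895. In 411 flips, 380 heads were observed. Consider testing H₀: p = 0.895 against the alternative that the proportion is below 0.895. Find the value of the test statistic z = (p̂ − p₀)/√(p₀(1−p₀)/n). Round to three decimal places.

z = 1.956

p̂ = 380/411 = 0.92457.
Under H₀, SE = √(0.895·0.105/411) = √(0.00022865) = 0.01512.
z = (0.92457 − 0.895)/0.01512 = 0.02957/0.01512 = 1.956.
p-value = P(Z < 1.956) ≈ 0.9748.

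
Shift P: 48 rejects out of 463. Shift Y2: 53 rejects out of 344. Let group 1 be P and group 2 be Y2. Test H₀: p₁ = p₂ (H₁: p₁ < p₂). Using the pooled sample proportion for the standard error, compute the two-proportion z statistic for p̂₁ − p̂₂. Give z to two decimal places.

p̂₁ = 48/463 ≈ 0.1037, p̂₂ = 53/344 ≈ 0.1541.
Pooled p̂ = (48+53)/(463+344) = 101/807 = 0.1252.
SE = √(p̂(1−p̂)(1/n₁+1/n₂)) = √(0.1252·0.8748·0.0050668) = √(0.00055477) = 0.0236.
z = (0.1037 − 0.1541)/0.0236 = -0.0504/0.0236 = -2.14.

z = -2.14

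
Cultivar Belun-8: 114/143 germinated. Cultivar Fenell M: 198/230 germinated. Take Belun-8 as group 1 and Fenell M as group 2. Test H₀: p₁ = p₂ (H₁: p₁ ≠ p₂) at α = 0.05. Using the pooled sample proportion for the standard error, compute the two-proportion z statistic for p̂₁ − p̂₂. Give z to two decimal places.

p̂₁ = 114/143 ≈ 0.7972, p̂₂ = 198/230 ≈ 0.8609.
Pooled p̂ = (114+198)/(143+230) = 312/373 = 0.8365.
SE = √(0.136794 × 0.0113408) = 0.0394.
z = (0.7972 − 0.8609)/0.0394 = -0.0637/0.0394 = -1.62.
Two-sided p-value ≈ 2·Φ(−1.616) = 0.1060. With α = 0.05, fail to reject H₀.

z = -1.62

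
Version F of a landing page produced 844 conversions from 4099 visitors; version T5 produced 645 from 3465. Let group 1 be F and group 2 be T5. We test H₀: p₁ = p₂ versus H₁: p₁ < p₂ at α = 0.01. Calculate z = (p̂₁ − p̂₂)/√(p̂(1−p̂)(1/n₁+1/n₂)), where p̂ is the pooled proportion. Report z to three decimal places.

p̂₁ = 844/4099 ≈ 0.205904, p̂₂ = 645/3465 ≈ 0.186147.
Pooled p̂ = (844+645)/(4099+3465) = 1489/7564 = 0.196854.
SE = √(p̂(1−p̂)(1/n₁+1/n₂)) = √(0.196854·0.803146·0.000532562) = √(8.41993e-05) = 0.009176.
z = (0.205904 − 0.186147)/0.009176 = 0.019757/0.009176 = 2.153.
p-value = P(Z < 2.153) ≈ 0.9843; since p > α = 0.01, fail to reject H₀.

z = 2.153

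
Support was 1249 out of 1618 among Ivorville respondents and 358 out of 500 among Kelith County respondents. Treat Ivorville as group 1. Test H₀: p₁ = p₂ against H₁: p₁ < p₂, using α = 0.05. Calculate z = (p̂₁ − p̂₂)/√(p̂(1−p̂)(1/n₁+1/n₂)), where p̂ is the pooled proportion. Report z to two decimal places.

p̂₁ = 1249/1618 = 0.77194, p̂₂ = 358/500 = 0.71600.
Pooled p̂ = (1249+358)/(1618+500) = 1607/2118 = 0.75873.
SE = √(0.183056 × 0.00261805) = 0.02189.
z = (0.77194 − 0.71600)/0.02189 = 0.05594/0.02189 = 2.56.
p-value = P(Z < 2.555) ≈ 0.9947. With α = 0.05, fail to reject H₀.

z = 2.56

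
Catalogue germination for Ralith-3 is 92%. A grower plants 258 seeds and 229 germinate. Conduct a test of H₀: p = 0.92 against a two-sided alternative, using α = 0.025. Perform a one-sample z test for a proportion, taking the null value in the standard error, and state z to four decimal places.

p̂ = 229/258 ≈ 0.887597.
Under H₀, SE = √(0.92·0.08/258) = √(0.000285271) = 0.016890.
z = (0.887597 − 0.92)/0.016890 = -0.032403/0.016890 = -1.9185.
Two-sided p-value ≈ 2·Φ(−1.918) = 0.0551, so at α = 0.025 we fail to reject H₀.

z = -1.9185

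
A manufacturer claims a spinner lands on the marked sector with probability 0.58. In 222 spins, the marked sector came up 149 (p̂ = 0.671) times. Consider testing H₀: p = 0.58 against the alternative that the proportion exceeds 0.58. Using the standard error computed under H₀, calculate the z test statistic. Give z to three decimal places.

p̂ = 149/222 ≈ 0.67117.
Under H₀, SE = √(0.58·0.42/222) = √(0.0010973) = 0.03313.
z = (0.67117 − 0.58)/0.03313 = 0.09117/0.03313 = 2.752.

z = 2.752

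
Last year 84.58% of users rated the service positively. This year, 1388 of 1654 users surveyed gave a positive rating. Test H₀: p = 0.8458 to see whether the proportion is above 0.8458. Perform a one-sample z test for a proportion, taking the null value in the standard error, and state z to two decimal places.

z = -0.75

p̂ = 1388/1654 ≈ 0.83918.
SE = √(p₀(1−p₀)/n) = √(0.13042/1654) = 0.00888.
z = (0.83918 − 0.8458)/0.00888 = -0.00662/0.00888 = -0.75.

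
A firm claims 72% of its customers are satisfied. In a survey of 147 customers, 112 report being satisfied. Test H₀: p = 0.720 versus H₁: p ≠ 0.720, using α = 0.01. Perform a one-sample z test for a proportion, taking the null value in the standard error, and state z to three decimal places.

p̂ = 112/147 = 0.76190.
Standard error under H₀: √(0.72×0.28/147) = 0.03703.
z = (0.76190 − 0.72)/0.03703 = 0.04190/0.03703 = 1.132.
Two-sided p-value ≈ 2·Φ(−1.132) = 0.2578. With α = 0.01, fail to reject H₀.

z = 1.132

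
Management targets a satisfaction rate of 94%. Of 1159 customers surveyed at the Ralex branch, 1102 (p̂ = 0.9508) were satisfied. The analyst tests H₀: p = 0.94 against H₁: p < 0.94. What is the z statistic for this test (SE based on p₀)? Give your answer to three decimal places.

z = 1.551

p̂ = 1102/1159 ≈ 0.950820.
Standard error under H₀: √(0.94×0.06/1159) = 0.006976.
z = (0.950820 − 0.94)/0.006976 = 0.010820/0.006976 = 1.551.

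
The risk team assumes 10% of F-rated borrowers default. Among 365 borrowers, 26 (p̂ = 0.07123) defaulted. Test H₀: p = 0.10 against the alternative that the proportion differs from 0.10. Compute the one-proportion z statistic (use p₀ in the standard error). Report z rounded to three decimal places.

p̂ = 26/365 = 0.07123.
Under H₀, SE = √(0.1·0.9/365) = √(0.000246575) = 0.01570.
z = (0.07123 − 0.1)/0.01570 = -0.02877/0.01570 = -1.832.

z = -1.832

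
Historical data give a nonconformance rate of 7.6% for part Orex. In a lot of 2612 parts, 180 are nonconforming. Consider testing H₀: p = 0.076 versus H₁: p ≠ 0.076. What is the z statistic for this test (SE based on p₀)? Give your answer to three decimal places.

p̂ = 180/2612 = 0.068913.
Standard error under H₀: √(0.076×0.924/2612) = 0.005185.
z = (0.068913 − 0.076)/0.005185 = -0.007087/0.005185 = -1.367.
Two-sided p-value ≈ 2·Φ(−1.367) = 0.1717.

z = -1.367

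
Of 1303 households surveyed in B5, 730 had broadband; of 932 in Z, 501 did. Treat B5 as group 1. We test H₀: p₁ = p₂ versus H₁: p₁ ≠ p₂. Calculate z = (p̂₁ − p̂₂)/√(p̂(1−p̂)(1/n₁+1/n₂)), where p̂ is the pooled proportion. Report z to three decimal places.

z = 1.063

p̂₁ = 730/1303 = 0.560246, p̂₂ = 501/932 = 0.537554.
Pooled p̂ = (730+501)/(1303+932) = 1231/2235 = 0.550783.
SE = √(0.247421 × 0.00184042) = 0.021339.
z = (0.560246 − 0.537554)/0.021339 = 0.022692/0.021339 = 1.063.
Two-sided p-value ≈ 2·Φ(−1.063) = 0.2876.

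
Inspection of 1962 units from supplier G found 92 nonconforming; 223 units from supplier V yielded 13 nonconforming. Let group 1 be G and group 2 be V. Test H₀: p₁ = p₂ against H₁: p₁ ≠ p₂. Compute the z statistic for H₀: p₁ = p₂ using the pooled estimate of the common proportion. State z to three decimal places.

z = -0.755

p̂₁ = 92/1962 = 0.04689, p̂₂ = 13/223 = 0.05830.
Pooled p̂ = (92+13)/(1962+223) = 105/2185 = 0.04805.
SE = √(0.0457456 × 0.00499399) = 0.01511.
z = (0.04689 − 0.05830)/0.01511 = -0.01141/0.01511 = -0.755.
Two-sided p-value ≈ 2·Φ(−0.755) = 0.4505.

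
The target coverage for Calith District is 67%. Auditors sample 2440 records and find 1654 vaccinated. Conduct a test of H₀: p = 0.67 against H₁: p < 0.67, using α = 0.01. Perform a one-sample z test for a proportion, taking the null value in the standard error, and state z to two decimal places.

z = 0.83

p̂ = 1654/2440 ≈ 0.6779.
Standard error under H₀: √(0.67×0.33/2440) = 0.0095.
z = (0.6779 − 0.67)/0.0095 = 0.0079/0.0095 = 0.83.
p-value = P(Z < 0.827) ≈ 0.7958. With α = 0.01, fail to reject H₀.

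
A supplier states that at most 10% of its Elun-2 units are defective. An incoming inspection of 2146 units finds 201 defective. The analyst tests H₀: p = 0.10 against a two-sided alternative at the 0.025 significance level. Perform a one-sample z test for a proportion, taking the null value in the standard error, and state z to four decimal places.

z = -0.9786

p̂ = 201/2146 = 0.0936626.
Standard error under H₀: √(0.1×0.9/2146) = 0.0064760.
z = (0.0936626 − 0.1)/0.0064760 = -0.0063374/0.0064760 = -0.9786.
Two-sided p-value ≈ 2·Φ(−0.979) = 0.3278, so at α = 0.025 we fail to reject H₀.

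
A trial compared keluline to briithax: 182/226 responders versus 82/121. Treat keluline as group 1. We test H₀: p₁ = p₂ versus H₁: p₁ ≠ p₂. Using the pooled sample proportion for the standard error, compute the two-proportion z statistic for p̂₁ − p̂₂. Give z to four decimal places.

z = 2.6558

p̂₁ = 182/226 ≈ 0.805310, p̂₂ = 82/121 ≈ 0.677686.
Pooled p̂ = (182+82)/(226+121) = 264/347 = 0.760807.
SE = √(0.18198 × 0.0126892) = 0.048054.
z = (0.805310 − 0.677686)/0.048054 = 0.127624/0.048054 = 2.6558.
Two-sided p-value ≈ 2·Φ(−2.656) = 0.0079.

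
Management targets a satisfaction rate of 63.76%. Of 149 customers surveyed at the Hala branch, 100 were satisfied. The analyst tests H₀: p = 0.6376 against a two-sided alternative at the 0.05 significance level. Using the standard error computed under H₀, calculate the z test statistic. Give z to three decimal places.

p̂ = 100/149 ≈ 0.67114.
SE = √(p₀(1−p₀)/n) = √(0.23107/149) = 0.03938.
z = (0.67114 − 0.6376)/0.03938 = 0.03354/0.03938 = 0.852.
p-value = 2·P(Z > 0.852) ≈ 0.3944. With α = 0.05, fail to reject H₀.

z = 0.852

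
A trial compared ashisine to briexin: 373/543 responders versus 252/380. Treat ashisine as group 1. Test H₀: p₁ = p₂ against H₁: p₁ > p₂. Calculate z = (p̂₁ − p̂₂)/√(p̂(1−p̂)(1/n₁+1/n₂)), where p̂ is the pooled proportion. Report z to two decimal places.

p̂₁ = 373/543 = 0.6869, p̂₂ = 252/380 = 0.6632.
Pooled p̂ = (373+252)/(543+380) = 625/923 = 0.6771.
SE = √(0.218622 × 0.0044732) = 0.0313.
z = (0.6869 − 0.6632)/0.0313 = 0.0237/0.0313 = 0.76.

z = 0.76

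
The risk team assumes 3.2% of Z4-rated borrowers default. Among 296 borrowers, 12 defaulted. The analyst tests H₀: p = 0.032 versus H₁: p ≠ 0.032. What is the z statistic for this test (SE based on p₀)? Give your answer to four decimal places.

z = 0.8349

p̂ = 12/296 = 0.040541.
Standard error under H₀: √(0.032×0.968/296) = 0.010230.
z = (0.040541 − 0.032)/0.010230 = 0.008541/0.010230 = 0.8349.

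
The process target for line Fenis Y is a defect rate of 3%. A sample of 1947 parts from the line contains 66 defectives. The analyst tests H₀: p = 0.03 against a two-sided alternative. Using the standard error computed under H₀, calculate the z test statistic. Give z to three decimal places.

z = 1.008

p̂ = 66/1947 ≈ 0.03390.
SE = √(p₀(1−p₀)/n) = √(0.0291/1947) = 0.00387.
z = (0.03390 − 0.03)/0.00387 = 0.00390/0.00387 = 1.008.
p-value = 2·P(Z > 1.008) ≈ 0.3133.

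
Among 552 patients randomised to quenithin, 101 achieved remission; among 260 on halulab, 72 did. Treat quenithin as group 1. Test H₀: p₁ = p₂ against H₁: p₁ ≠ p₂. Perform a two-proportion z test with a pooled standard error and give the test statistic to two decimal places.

z = -3.05

p̂₁ = 101/552 = 0.1830, p̂₂ = 72/260 = 0.2769.
Pooled p̂ = (101+72)/(552+260) = 173/812 = 0.2131.
SE = √(p̂(1−p̂)(1/n₁+1/n₂)) = √(0.2131·0.7869·0.00565775) = √(0.00094859) = 0.0308.
z = (0.1830 − 0.2769)/0.0308 = -0.0939/0.0308 = -3.05.
Two-sided p-value ≈ 2·Φ(−3.050) = 0.0023.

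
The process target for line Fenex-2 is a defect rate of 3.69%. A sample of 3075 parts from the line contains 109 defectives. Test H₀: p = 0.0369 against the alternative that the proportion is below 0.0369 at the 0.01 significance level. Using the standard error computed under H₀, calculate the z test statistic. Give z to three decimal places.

z = -0.427

p̂ = 109/3075 ≈ 0.035447.
SE = √(p₀(1−p₀)/n) = √(0.035538/3075) = 0.003400.
z = (0.035447 − 0.0369)/0.003400 = -0.001453/0.003400 = -0.427.
p-value = P(Z < -0.427) ≈ 0.3346. With α = 0.01, fail to reject H₀.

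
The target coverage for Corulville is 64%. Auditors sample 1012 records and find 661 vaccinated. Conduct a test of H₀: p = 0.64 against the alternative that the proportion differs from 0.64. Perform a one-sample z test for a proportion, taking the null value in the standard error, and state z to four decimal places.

z = 0.8723

p̂ = 661/1012 ≈ 0.653162.
Standard error under H₀: √(0.64×0.36/1012) = 0.015089.
z = (0.653162 − 0.64)/0.015089 = 0.013162/0.015089 = 0.8723.
Two-sided p-value ≈ 2·Φ(−0.872) = 0.3830.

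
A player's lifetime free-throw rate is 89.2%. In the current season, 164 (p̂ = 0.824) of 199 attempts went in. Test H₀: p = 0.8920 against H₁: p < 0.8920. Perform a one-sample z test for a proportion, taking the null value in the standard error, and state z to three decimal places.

z = -3.085

p̂ = 164/199 ≈ 0.82412.
Standard error under H₀: √(0.892×0.108/199) = 0.02200.
z = (0.82412 − 0.892)/0.02200 = -0.06788/0.02200 = -3.085.
p-value = P(Z < -3.085) ≈ 0.0010.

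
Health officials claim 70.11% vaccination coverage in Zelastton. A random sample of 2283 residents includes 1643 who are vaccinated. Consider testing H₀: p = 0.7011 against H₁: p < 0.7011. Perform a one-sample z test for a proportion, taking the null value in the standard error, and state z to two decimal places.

z = 1.94

p̂ = 1643/2283 ≈ 0.7197.
Standard error under H₀: √(0.7011×0.2989/2283) = 0.0096.
z = (0.7197 − 0.7011)/0.0096 = 0.0186/0.0096 = 1.94.
p-value = P(Z < 1.938) ≈ 0.9737.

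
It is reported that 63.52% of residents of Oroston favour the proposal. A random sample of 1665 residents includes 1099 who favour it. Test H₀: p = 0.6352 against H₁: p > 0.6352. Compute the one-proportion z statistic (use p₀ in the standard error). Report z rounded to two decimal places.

z = 2.11

p̂ = 1099/1665 = 0.6601.
Standard error under H₀: √(0.6352×0.3648/1665) = 0.0118.
z = (0.6601 − 0.6352)/0.0118 = 0.0249/0.0118 = 2.11.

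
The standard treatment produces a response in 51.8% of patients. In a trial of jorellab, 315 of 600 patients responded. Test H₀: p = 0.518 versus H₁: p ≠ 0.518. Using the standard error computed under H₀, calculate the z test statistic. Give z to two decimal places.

p̂ = 315/600 ≈ 0.5250.
Under H₀, SE = √(0.518·0.482/600) = √(0.000416127) = 0.0204.
z = (0.5250 − 0.518)/0.0204 = 0.0070/0.0204 = 0.34.
p-value = 2·P(Z > 0.343) ≈ 0.7315.

z = 0.34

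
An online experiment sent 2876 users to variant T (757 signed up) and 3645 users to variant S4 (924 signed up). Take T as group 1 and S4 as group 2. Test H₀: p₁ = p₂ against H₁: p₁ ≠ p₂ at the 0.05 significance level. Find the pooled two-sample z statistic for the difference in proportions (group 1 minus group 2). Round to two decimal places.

p̂₁ = 757/2876 = 0.2632, p̂₂ = 924/3645 = 0.2535.
Pooled p̂ = (757+924)/(2876+3645) = 1681/6521 = 0.2578.
SE = √(p̂(1−p̂)(1/n₁+1/n₂)) = √(0.2578·0.7422·0.000622054) = √(0.000119018) = 0.0109.
z = (0.2632 − 0.2535)/0.0109 = 0.0097/0.0109 = 0.89.
p-value = 2·P(Z > 0.890) ≈ 0.3732, so at α = 0.05 we fail to reject H₀.

z = 0.89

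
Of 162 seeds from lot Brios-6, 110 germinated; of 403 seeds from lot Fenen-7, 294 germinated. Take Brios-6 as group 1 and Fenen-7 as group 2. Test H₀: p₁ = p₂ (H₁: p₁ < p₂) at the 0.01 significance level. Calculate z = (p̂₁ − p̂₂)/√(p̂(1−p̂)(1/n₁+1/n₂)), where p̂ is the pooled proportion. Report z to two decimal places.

z = -1.20

p̂₁ = 110/162 = 0.6790, p̂₂ = 294/403 = 0.7295.
Pooled p̂ = (110+294)/(162+403) = 404/565 = 0.7150.
SE = √(0.203756 × 0.00865423) = 0.0420.
z = (0.6790 − 0.7295)/0.0420 = -0.0505/0.0420 = -1.20.
p-value = P(Z < -1.203) ≈ 0.1145, so at α = 0.01 we fail to reject H₀.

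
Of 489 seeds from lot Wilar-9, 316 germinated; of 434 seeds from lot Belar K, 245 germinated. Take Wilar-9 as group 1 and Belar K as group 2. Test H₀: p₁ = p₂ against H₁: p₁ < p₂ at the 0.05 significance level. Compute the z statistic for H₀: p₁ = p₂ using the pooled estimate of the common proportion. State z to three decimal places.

p̂₁ = 316/489 ≈ 0.64622, p̂₂ = 245/434 ≈ 0.56452.
Pooled p̂ = (316+245)/(489+434) = 561/923 = 0.60780.
SE = √(0.238379 × 0.00434914) = 0.03220.
z = (0.64622 − 0.56452)/0.03220 = 0.08170/0.03220 = 2.537.
p-value = P(Z < 2.537) ≈ 0.9944; since p > α = 0.05, fail to reject H₀.

z = 2.537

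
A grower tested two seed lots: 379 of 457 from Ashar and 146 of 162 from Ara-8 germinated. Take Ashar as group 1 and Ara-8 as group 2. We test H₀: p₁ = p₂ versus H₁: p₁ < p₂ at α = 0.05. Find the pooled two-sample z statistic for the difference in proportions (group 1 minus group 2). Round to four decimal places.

z = -2.1914

p̂₁ = 379/457 ≈ 0.829322, p̂₂ = 146/162 ≈ 0.901235.
Pooled p̂ = (379+146)/(457+162) = 525/619 = 0.848142.
SE = √(0.128797 × 0.00836102) = 0.032816.
z = (0.829322 − 0.901235)/0.032816 = -0.071913/0.032816 = -2.1914.
p-value = P(Z < -2.191) ≈ 0.0142; since p < α = 0.05, reject H₀.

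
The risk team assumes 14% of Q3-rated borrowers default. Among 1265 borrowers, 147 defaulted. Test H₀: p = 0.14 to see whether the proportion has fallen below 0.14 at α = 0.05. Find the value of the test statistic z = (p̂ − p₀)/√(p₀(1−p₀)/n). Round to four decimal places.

z = -2.4390

p̂ = 147/1265 = 0.1162055.
Standard error under H₀: √(0.14×0.86/1265) = 0.0097559.
z = (0.1162055 − 0.14)/0.0097559 = -0.0237945/0.0097559 = -2.4390.
p-value = P(Z < -2.439) ≈ 0.0074; since p < α = 0.05, reject H₀.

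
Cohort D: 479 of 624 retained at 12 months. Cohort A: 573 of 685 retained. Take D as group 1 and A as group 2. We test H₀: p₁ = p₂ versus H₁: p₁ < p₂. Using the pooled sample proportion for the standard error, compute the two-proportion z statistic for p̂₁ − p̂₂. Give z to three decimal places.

z = -3.133

p̂₁ = 479/624 = 0.76763, p̂₂ = 573/685 = 0.83650.
Pooled p̂ = (479+573)/(624+685) = 1052/1309 = 0.80367.
SE = √(p̂(1−p̂)(1/n₁+1/n₂)) = √(0.80367·0.19633·0.00306242) = √(0.000483208) = 0.02198.
z = (0.76763 − 0.83650)/0.02198 = -0.06887/0.02198 = -3.133.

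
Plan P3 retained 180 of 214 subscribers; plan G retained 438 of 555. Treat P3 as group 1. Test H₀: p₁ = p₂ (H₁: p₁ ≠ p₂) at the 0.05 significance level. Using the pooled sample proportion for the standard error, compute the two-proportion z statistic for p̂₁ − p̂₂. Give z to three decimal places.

z = 1.625

p̂₁ = 180/214 ≈ 0.84112, p̂₂ = 438/555 ≈ 0.78919.
Pooled p̂ = (180+438)/(214+555) = 618/769 = 0.80364.
SE = √(p̂(1−p̂)(1/n₁+1/n₂)) = √(0.80364·0.19636·0.0064747) = √(0.00102172) = 0.03196.
z = (0.84112 − 0.78919)/0.03196 = 0.05193/0.03196 = 1.625.
p-value = 2·P(Z > 1.625) ≈ 0.1042; since p > α = 0.05, fail to reject H₀.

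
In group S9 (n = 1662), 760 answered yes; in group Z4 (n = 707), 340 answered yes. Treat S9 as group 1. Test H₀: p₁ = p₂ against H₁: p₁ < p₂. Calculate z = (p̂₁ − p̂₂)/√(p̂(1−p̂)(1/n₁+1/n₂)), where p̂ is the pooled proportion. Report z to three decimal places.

p̂₁ = 760/1662 ≈ 0.45728, p̂₂ = 340/707 ≈ 0.48091.
Pooled p̂ = (760+340)/(1662+707) = 1100/2369 = 0.46433.
SE = √(0.248728 × 0.00201611) = 0.02239.
z = (0.45728 − 0.48091)/0.02239 = -0.02363/0.02239 = -1.055.
p-value = P(Z < -1.055) ≈ 0.1457.

z = -1.055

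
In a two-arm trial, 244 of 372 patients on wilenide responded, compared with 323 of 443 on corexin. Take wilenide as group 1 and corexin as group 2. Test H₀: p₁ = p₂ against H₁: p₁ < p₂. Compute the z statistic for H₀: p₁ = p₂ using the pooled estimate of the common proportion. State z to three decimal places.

z = -2.262

p̂₁ = 244/372 = 0.65591, p̂₂ = 323/443 = 0.72912.
Pooled p̂ = (244+323)/(372+443) = 567/815 = 0.69571.
SE = √(p̂(1−p̂)(1/n₁+1/n₂)) = √(0.69571·0.30429·0.00494551) = √(0.00104696) = 0.03236.
z = (0.65591 − 0.72912)/0.03236 = -0.07321/0.03236 = -2.262.
p-value = P(Z < -2.262) ≈ 0.0118.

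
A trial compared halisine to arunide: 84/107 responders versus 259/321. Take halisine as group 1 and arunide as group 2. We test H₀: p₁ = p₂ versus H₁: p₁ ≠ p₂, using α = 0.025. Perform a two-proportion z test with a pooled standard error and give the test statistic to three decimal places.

z = -0.490

p̂₁ = 84/107 ≈ 0.78505, p̂₂ = 259/321 ≈ 0.80685.
Pooled p̂ = (84+259)/(107+321) = 343/428 = 0.80140.
SE = √(0.159157 × 0.0124611) = 0.04453.
z = (0.78505 − 0.80685)/0.04453 = -0.02180/0.04453 = -0.490.
Two-sided p-value ≈ 2·Φ(−0.490) = 0.6244; since p > α = 0.025, fail to reject H₀.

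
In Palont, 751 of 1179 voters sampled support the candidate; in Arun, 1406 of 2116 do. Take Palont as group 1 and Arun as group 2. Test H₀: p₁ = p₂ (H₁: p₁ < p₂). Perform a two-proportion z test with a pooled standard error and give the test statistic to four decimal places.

z = -1.5903

p̂₁ = 751/1179 = 0.636980, p̂₂ = 1406/2116 = 0.664461.
Pooled p̂ = (751+1406)/(1179+2116) = 2157/3295 = 0.654628.
SE = √(0.22609 × 0.00132077) = 0.017280.
z = (0.636980 − 0.664461)/0.017280 = -0.027481/0.017280 = -1.5903.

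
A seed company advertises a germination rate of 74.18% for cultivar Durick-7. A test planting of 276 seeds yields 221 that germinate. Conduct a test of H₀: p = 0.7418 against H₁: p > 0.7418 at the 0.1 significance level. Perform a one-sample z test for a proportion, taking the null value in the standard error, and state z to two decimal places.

z = 2.24

p̂ = 221/276 = 0.8007.
Standard error under H₀: √(0.7418×0.2582/276) = 0.0263.
z = (0.8007 − 0.7418)/0.0263 = 0.0589/0.0263 = 2.24.
p-value = P(Z > 2.237) ≈ 0.0126; since p < α = 0.1, reject H₀.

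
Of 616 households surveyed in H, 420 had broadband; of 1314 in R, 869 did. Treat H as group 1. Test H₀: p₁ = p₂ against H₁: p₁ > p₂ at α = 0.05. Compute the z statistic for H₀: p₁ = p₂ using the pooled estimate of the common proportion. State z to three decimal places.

z = 0.890

p̂₁ = 420/616 ≈ 0.68182, p̂₂ = 869/1314 ≈ 0.66134.
Pooled p̂ = (420+869)/(616+1314) = 1289/1930 = 0.66788.
SE = √(p̂(1−p̂)(1/n₁+1/n₂)) = √(0.66788·0.33212·0.00238441) = √(0.000528905) = 0.02300.
z = (0.68182 − 0.66134)/0.02300 = 0.02048/0.02300 = 0.890.
p-value = P(Z > 0.890) ≈ 0.1866. With α = 0.05, fail to reject H₀.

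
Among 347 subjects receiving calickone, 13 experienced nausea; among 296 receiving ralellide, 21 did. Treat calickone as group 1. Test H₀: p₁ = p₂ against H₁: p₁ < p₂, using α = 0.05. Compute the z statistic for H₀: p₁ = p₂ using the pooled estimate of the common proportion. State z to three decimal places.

p̂₁ = 13/347 = 0.03746, p̂₂ = 21/296 = 0.07095.
Pooled p̂ = (13+21)/(347+296) = 34/643 = 0.05288.
SE = √(0.0500811 × 0.00626022) = 0.01771.
z = (0.03746 − 0.07095)/0.01771 = -0.03349/0.01771 = -1.891.
p-value = P(Z < -1.891) ≈ 0.0293, so at α = 0.05 we reject H₀.

z = -1.891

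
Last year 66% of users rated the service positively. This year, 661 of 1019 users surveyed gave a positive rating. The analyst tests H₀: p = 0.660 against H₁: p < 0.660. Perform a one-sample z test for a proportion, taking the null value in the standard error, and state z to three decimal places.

p̂ = 661/1019 ≈ 0.64868.
Standard error under H₀: √(0.66×0.34/1019) = 0.01484.
z = (0.64868 − 0.66)/0.01484 = -0.01132/0.01484 = -0.763.
p-value = P(Z < -0.763) ≈ 0.2227.

z = -0.763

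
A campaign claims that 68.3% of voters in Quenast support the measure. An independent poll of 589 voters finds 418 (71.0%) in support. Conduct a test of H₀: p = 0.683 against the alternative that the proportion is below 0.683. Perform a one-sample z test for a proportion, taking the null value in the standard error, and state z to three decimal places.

p̂ = 418/589 ≈ 0.709677.
SE = √(p₀(1−p₀)/n) = √(0.21651/589) = 0.019173.
z = (0.709677 − 0.683)/0.019173 = 0.026677/0.019173 = 1.391.
p-value = P(Z < 1.391) ≈ 0.9180.

z = 1.391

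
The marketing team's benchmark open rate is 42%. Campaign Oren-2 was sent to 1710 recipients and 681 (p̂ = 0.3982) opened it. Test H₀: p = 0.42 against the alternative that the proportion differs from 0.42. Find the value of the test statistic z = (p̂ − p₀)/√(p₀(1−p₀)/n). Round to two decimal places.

z = -1.82

p̂ = 681/1710 = 0.39825.
Standard error under H₀: √(0.42×0.58/1710) = 0.01194.
z = (0.39825 − 0.42)/0.01194 = -0.02175/0.01194 = -1.82.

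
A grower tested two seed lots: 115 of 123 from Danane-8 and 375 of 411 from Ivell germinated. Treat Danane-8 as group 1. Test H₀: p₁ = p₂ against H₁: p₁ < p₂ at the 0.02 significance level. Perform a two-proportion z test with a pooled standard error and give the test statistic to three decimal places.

z = 0.798

p̂₁ = 115/123 = 0.93496, p̂₂ = 375/411 = 0.91241.
Pooled p̂ = (115+375)/(123+411) = 490/534 = 0.91760.
SE = √(p̂(1−p̂)(1/n₁+1/n₂)) = √(0.91760·0.08240·0.0105632) = √(0.000798657) = 0.02826.
z = (0.93496 − 0.91241)/0.02826 = 0.02255/0.02826 = 0.798.
p-value = P(Z < 0.798) ≈ 0.7876, so at α = 0.02 we fail to reject H₀.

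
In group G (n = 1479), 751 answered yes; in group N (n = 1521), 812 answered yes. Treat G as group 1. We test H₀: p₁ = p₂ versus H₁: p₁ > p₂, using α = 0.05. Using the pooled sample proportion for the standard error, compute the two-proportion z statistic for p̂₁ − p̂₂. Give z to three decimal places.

z = -1.430

p̂₁ = 751/1479 = 0.50778, p̂₂ = 812/1521 = 0.53386.
Pooled p̂ = (751+812)/(1479+1521) = 1563/3000 = 0.52100.
SE = √(p̂(1−p̂)(1/n₁+1/n₂)) = √(0.52100·0.47900·0.00133359) = √(0.000332811) = 0.01824.
z = (0.50778 − 0.53386)/0.01824 = -0.02608/0.01824 = -1.430.
p-value = P(Z > -1.430) ≈ 0.9236, so at α = 0.05 we fail to reject H₀.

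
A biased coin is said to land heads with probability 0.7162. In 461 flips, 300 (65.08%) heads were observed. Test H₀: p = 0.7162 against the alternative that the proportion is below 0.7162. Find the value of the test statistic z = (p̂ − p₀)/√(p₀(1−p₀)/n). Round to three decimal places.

p̂ = 300/461 = 0.650759.
Standard error under H₀: √(0.7162×0.2838/461) = 0.020998.
z = (0.650759 − 0.7162)/0.020998 = -0.065441/0.020998 = -3.117.

z = -3.117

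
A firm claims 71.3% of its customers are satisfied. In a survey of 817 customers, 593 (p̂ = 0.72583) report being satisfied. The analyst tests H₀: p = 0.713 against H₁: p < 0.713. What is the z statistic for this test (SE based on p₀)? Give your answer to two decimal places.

z = 0.81

p̂ = 593/817 = 0.7258.
SE = √(p₀(1−p₀)/n) = √(0.20463/817) = 0.0158.
z = (0.7258 − 0.713)/0.0158 = 0.0128/0.0158 = 0.81.
p-value = P(Z < 0.810) ≈ 0.7912.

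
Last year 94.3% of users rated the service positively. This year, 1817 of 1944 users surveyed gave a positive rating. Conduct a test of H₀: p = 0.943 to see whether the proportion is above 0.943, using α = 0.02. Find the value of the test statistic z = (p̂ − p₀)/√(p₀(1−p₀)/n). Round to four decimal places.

p̂ = 1817/1944 ≈ 0.9346708.
Under H₀, SE = √(0.943·0.057/1944) = √(2.76497e-05) = 0.0052583.
z = (0.9346708 − 0.943)/0.0052583 = -0.0083292/0.0052583 = -1.5840.
p-value = P(Z > -1.584) ≈ 0.9434. With α = 0.02, fail to reject H₀.

z = -1.5840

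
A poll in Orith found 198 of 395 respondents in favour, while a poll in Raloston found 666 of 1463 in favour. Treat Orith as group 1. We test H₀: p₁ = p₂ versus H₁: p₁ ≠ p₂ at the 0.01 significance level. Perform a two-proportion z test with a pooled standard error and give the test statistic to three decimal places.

p̂₁ = 198/395 = 0.50127, p̂₂ = 666/1463 = 0.45523.
Pooled p̂ = (198+666)/(395+1463) = 864/1858 = 0.46502.
SE = √(p̂(1−p̂)(1/n₁+1/n₂)) = √(0.46502·0.53498·0.00321517) = √(0.000799858) = 0.02828.
z = (0.50127 − 0.45523)/0.02828 = 0.04604/0.02828 = 1.628.
p-value = 2·P(Z > 1.628) ≈ 0.1036; since p > α = 0.01, fail to reject H₀.

z = 1.628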